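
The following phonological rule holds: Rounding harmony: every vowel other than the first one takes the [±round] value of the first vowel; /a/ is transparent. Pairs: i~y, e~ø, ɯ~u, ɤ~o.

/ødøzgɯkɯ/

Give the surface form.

/ɯ/ harmonizes with /ø/ ([+round]) → [u]
/ɯ/ harmonizes with /ø/ ([+round]) → [u]

[ødøzguku]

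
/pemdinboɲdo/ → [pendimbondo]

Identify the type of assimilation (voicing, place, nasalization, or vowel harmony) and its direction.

/m/→[n] /n/→[m] /ɲ/→[n].
Each target copies a feature from the following segment, so the direction is regressive.

place assimilation, regressive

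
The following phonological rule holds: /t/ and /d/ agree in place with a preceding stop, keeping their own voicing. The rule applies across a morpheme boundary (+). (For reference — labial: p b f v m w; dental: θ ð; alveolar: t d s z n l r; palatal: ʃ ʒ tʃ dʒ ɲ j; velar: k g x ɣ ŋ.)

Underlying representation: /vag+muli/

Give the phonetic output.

no segment meets the rule's conditions; no change.

[vag+muli]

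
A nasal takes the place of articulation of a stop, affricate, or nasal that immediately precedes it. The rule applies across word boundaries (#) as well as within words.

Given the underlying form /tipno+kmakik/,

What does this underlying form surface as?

/n/ after /p/ (labial) → [m]
/m/ after /k/ (velar) → [ŋ]

[tipmo+kŋakik]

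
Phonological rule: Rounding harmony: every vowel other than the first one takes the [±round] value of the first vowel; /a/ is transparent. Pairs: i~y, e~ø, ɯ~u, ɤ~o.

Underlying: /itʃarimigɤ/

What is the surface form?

[itʃarimigɤ]

no segment meets the rule's conditions; no change.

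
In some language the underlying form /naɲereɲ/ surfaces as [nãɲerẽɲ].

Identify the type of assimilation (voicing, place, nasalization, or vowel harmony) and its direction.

nasalization, regressive

/a/→[ã] /e/→[ẽ].
Each target copies a feature from the following segment, so the direction is regressive.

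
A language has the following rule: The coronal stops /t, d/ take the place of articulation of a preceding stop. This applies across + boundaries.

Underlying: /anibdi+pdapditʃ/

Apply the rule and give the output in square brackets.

/d/ after /b/ (labial) → [b]
/d/ after /p/ (labial) → [b]
/d/ after /p/ (labial) → [b]

[anibbi+pbapbitʃ]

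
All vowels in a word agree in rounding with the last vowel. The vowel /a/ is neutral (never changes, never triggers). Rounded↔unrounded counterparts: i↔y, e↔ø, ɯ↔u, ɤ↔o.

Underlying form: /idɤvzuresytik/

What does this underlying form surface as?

[idɤvzɯresitik]

/u/ harmonizes with /i/ ([-round]) → [ɯ]
/y/ harmonizes with /i/ ([-round]) → [i]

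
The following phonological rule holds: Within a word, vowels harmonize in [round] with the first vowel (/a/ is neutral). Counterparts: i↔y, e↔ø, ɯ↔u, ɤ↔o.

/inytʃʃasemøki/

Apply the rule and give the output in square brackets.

[initʃʃasemeki]

/y/ harmonizes with /i/ ([-round]) → [i]
/ø/ harmonizes with /i/ ([-round]) → [e]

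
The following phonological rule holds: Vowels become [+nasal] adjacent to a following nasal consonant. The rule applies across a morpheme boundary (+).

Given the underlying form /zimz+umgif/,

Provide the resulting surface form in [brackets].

[zĩmz+ũmgif]

/i/ before nasal /m/ → [ĩ]
/u/ before nasal /m/ → [ũ]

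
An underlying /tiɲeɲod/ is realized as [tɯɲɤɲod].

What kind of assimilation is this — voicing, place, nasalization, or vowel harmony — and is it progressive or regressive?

vowel harmony, regressive

/i/→[ɯ] /e/→[ɤ].
Vowels agree with the last vowel, so the harmony is regressive.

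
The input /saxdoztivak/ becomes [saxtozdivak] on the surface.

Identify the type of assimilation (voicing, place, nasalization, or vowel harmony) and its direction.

/d/→[t] /t/→[d].
Each target copies a feature from the preceding segment, so the direction is progressive.

voicing assimilation, progressive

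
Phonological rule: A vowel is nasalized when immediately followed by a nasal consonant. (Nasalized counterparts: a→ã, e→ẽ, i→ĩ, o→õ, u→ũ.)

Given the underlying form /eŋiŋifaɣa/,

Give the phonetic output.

/e/ before nasal /ŋ/ → [ẽ]
/i/ before nasal /ŋ/ → [ĩ]

[ẽŋĩŋifaɣa]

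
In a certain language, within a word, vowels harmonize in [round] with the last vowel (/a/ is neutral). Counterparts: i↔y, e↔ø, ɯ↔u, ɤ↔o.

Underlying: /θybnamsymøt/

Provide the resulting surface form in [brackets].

no segment meets the rule's conditions; no change.

[θybnamsymøt]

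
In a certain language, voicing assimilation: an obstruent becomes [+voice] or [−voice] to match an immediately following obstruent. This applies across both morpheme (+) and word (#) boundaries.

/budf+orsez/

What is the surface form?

[butf+orsez]

/d/ before /f/ (voiceless) → [t]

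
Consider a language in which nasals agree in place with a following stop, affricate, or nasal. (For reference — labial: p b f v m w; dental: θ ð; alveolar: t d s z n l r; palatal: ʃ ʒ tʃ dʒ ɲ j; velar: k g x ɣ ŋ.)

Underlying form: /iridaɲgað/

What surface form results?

[iridaŋgað]

/ɲ/ before /g/ (velar) → [ŋ]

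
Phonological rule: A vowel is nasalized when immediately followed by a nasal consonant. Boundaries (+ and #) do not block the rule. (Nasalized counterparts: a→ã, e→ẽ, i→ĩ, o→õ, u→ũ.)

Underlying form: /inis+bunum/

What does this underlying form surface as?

[ĩnis+bũnũm]

/i/ before nasal /n/ → [ĩ]
/u/ before nasal /n/ → [ũ]
/u/ before nasal /m/ → [ũ]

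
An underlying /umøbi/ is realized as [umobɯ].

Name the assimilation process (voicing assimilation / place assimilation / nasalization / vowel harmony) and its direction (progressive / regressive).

/ø/→[o] /i/→[ɯ].
Vowels agree with the first vowel, so the harmony is progressive.

vowel harmony, progressive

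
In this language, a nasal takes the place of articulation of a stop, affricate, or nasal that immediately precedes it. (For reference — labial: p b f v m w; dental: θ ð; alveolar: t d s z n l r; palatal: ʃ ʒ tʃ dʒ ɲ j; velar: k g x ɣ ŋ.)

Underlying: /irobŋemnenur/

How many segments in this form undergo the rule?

2

/ŋ/ after /b/ (labial) → [m]
/n/ after /m/ (labial) → [m]
2 segments change.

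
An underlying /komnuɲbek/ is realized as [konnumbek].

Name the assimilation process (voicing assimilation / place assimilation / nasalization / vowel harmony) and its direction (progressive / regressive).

place assimilation, regressive

/m/→[n] /ɲ/→[m].
Each target copies a feature from the following segment, so the direction is regressive.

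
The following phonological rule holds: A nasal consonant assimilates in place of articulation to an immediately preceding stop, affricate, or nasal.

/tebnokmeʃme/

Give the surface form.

/n/ after /b/ (labial) → [m]
/m/ after /k/ (velar) → [ŋ]

[tebmokŋeʃme]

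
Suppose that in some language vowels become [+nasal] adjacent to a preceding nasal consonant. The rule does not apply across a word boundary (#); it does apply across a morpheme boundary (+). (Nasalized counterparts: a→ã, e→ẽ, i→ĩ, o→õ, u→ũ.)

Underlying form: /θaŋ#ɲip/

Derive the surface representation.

[θaŋ#ɲĩp]

/i/ after nasal /ɲ/ → [ĩ]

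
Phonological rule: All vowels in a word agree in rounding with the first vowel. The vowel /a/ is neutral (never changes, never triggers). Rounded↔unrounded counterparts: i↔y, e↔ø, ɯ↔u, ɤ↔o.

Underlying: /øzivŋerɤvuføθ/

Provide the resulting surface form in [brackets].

[øzyvŋørovuføθ]

/i/ harmonizes with /ø/ ([+round]) → [y]
/e/ harmonizes with /ø/ ([+round]) → [ø]
/ɤ/ harmonizes with /ø/ ([+round]) → [o]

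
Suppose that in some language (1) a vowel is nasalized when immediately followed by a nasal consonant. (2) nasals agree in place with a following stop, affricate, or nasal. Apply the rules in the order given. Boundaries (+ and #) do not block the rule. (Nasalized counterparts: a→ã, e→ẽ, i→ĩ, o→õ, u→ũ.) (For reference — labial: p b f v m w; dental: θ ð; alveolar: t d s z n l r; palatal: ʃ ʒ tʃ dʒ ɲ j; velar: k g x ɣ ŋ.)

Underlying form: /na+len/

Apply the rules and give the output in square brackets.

[na+lẽn]

Rule 1: /e/ before nasal /n/ → [ẽ]
After rule 1: na+lẽn
Rule 2: no segment meets the rule's conditions; no change.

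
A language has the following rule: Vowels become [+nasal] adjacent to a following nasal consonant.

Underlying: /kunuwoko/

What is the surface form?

[kũnuwoko]

/u/ before nasal /n/ → [ũ]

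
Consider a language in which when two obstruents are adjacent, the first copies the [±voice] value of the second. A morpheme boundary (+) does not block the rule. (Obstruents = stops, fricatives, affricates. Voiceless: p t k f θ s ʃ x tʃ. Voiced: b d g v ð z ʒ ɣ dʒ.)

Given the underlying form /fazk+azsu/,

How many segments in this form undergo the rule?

2

/z/ before /k/ (voiceless) → [s]
/z/ before /s/ (voiceless) → [s]
2 segments change.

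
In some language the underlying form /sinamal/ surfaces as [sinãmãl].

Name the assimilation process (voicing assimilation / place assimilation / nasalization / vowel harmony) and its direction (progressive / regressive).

/a/→[ã] /a/→[ã].
Each target copies a feature from the preceding segment, so the direction is progressive.

nasalization, progressive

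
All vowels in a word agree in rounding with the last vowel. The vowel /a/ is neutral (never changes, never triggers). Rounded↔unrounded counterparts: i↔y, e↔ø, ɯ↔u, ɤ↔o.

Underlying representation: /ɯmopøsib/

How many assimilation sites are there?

/o/ harmonizes with /i/ ([-round]) → [ɤ]
/ø/ harmonizes with /i/ ([-round]) → [e]
2 segments change.

2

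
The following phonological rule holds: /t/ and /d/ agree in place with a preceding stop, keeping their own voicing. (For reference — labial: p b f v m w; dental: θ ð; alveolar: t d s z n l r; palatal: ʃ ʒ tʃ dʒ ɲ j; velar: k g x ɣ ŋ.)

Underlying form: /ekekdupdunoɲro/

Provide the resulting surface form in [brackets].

[ekekgupbunoɲro]

/d/ after /k/ (velar) → [g]
/d/ after /p/ (labial) → [b]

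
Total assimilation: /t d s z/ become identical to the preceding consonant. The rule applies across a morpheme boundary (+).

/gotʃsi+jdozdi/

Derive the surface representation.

/s/ after /tʃ/ → [tʃ] (total assimilation)
/d/ after /j/ → [j] (total assimilation)
/d/ after /z/ → [z] (total assimilation)

[gotʃtʃi+jjozzi]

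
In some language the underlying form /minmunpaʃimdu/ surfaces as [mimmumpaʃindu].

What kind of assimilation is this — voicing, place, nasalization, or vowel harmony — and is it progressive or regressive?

/n/→[m] /n/→[m] /m/→[n].
Each target copies a feature from the following segment, so the direction is regressive.

place assimilation, regressive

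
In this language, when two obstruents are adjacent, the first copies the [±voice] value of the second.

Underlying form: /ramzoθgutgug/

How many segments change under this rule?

/θ/ before /g/ (voiced) → [ð]
/t/ before /g/ (voiced) → [d]
2 segments change.

2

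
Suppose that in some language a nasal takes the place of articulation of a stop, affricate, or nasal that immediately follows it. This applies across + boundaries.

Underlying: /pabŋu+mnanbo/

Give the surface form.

/m/ before /n/ (alveolar) → [n]
/n/ before /b/ (labial) → [m]

[pabŋu+nnambo]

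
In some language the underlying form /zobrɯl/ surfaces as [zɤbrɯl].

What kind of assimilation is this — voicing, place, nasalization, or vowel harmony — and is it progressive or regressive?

/o/→[ɤ].
Vowels agree with the last vowel, so the harmony is regressive.

vowel harmony, regressive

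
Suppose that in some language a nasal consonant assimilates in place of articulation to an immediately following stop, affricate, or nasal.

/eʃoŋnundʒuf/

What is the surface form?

/ŋ/ before /n/ (alveolar) → [n]
/n/ before /dʒ/ (palatal) → [ɲ]

[eʃonnuɲdʒuf]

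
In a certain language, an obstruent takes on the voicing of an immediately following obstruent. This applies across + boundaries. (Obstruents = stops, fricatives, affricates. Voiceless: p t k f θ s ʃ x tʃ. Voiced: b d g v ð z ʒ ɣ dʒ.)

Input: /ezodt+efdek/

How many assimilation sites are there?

/d/ before /t/ (voiceless) → [t]
/f/ before /d/ (voiced) → [v]
2 segments change.

2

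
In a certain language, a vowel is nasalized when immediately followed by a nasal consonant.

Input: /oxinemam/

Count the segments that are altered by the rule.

/i/ before nasal /n/ → [ĩ]
/e/ before nasal /m/ → [ẽ]
/a/ before nasal /m/ → [ã]
3 segments change.

3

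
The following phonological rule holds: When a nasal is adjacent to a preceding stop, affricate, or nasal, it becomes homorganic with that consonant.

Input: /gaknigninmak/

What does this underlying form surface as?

/n/ after /k/ (velar) → [ŋ]
/n/ after /g/ (velar) → [ŋ]
/m/ after /n/ (alveolar) → [n]

[gakŋigŋinnak]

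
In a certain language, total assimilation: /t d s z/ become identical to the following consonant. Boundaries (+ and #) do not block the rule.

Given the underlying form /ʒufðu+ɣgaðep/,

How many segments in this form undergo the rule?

0

No segment meets the rule's conditions.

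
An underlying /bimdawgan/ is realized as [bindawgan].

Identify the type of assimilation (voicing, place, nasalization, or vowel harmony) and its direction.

/m/→[n].
Each target copies a feature from the following segment, so the direction is regressive.

place assimilation, regressive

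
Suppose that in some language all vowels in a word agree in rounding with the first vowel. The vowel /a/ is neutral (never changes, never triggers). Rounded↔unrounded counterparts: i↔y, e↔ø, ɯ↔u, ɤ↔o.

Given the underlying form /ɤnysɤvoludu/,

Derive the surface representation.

[ɤnisɤvɤlɯdɯ]

/y/ harmonizes with /ɤ/ ([-round]) → [i]
/o/ harmonizes with /ɤ/ ([-round]) → [ɤ]
/u/ harmonizes with /ɤ/ ([-round]) → [ɯ]
/u/ harmonizes with /ɤ/ ([-round]) → [ɯ]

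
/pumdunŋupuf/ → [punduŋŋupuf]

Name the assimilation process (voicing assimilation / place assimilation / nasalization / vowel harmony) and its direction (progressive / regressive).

place assimilation, regressive

/m/→[n] /n/→[ŋ].
Each target copies a feature from the following segment, so the direction is regressive.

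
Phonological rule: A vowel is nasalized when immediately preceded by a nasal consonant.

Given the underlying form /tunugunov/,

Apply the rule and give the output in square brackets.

[tunũgunõv]

/u/ after nasal /n/ → [ũ]
/o/ after nasal /n/ → [õ]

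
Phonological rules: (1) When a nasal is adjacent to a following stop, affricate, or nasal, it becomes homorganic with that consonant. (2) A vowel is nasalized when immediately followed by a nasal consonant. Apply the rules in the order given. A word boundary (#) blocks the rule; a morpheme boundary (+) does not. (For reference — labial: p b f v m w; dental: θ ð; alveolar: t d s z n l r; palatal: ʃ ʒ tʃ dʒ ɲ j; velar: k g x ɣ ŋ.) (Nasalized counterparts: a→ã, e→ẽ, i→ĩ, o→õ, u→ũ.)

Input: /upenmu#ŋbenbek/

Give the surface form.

[upẽmmu#mbẽmbek]

Rule 1: /n/ before /m/ (labial) → [m]
Rule 1: /ŋ/ before /b/ (labial) → [m]
Rule 1: /n/ before /b/ (labial) → [m]
After rule 1: upemmu#mbembek
Rule 2: /e/ before nasal /m/ → [ẽ]
Rule 2: /e/ before nasal /m/ → [ẽ]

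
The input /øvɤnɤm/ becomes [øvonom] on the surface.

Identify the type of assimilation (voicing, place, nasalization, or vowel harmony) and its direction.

vowel harmony, progressive

/ɤ/→[o] /ɤ/→[o].
Vowels agree with the first vowel, so the harmony is progressive.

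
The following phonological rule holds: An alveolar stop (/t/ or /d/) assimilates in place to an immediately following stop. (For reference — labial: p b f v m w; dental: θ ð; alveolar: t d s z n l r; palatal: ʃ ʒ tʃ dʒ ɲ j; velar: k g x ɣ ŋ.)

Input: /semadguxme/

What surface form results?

/d/ before /g/ (velar) → [g]

[semagguxme]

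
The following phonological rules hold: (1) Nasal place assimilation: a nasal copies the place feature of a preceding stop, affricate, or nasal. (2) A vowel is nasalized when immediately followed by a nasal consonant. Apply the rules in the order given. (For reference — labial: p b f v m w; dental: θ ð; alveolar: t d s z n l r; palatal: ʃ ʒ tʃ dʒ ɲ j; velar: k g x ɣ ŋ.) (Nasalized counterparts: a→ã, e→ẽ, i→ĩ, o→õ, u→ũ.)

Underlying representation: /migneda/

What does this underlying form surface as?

Rule 1: /n/ after /g/ (velar) → [ŋ]
After rule 1: migŋeda
Rule 2: no segment meets the rule's conditions; no change.

[migŋeda]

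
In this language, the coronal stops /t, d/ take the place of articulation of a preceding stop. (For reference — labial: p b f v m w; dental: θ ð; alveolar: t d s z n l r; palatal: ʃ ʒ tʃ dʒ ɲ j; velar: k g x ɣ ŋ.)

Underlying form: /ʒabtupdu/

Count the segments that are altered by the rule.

/t/ after /b/ (labial) → [p]
/d/ after /p/ (labial) → [b]
2 segments change.

2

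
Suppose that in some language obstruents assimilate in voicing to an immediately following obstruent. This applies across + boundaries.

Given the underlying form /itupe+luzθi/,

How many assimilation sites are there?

1

/z/ before /θ/ (voiceless) → [s]
1 segment changes.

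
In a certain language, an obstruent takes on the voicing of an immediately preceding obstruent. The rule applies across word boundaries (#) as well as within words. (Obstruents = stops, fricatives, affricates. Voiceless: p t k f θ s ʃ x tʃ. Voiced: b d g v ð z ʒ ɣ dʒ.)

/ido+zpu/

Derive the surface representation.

[ido+zbu]

/p/ after /z/ (voiced) → [b]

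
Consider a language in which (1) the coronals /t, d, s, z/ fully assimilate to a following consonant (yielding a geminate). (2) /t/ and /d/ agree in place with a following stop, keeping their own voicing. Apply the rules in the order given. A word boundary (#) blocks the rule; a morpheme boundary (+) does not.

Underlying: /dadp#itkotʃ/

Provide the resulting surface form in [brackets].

Rule 1: /d/ before /p/ → [p] (total assimilation)
Rule 1: /t/ before /k/ → [k] (total assimilation)
After rule 1: dapp#ikkotʃ
Rule 2: no segment meets the rule's conditions; no change.

[dapp#ikkotʃ]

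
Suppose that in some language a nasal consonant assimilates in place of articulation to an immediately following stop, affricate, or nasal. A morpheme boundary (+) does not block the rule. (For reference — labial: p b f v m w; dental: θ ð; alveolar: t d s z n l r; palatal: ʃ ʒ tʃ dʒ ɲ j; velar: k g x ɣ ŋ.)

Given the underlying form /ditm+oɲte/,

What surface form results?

[ditm+onte]

/ɲ/ before /t/ (alveolar) → [n]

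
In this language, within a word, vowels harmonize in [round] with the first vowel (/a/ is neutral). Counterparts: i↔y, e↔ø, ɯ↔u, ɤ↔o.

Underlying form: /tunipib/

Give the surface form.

/i/ harmonizes with /u/ ([+round]) → [y]
/i/ harmonizes with /u/ ([+round]) → [y]

[tunypyb]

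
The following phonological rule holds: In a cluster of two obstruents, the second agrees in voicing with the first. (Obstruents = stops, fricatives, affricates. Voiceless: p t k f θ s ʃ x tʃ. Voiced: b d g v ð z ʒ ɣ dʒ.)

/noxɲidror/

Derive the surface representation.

no segment meets the rule's conditions; no change.

[noxɲidror]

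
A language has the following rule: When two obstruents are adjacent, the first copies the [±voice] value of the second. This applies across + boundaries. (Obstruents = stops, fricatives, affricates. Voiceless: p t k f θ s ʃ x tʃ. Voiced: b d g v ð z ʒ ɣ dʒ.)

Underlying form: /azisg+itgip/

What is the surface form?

/s/ before /g/ (voiced) → [z]
/t/ before /g/ (voiced) → [d]

[azizg+idgip]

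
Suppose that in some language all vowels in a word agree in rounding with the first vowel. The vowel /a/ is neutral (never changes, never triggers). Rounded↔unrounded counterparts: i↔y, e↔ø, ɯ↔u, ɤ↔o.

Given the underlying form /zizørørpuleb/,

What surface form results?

/ø/ harmonizes with /i/ ([-round]) → [e]
/ø/ harmonizes with /i/ ([-round]) → [e]
/u/ harmonizes with /i/ ([-round]) → [ɯ]

[zizererpɯleb]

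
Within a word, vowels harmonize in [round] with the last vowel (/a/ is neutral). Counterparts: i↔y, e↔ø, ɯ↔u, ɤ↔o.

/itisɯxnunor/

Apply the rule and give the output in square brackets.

[ytysuxnunor]

/i/ harmonizes with /o/ ([+round]) → [y]
/i/ harmonizes with /o/ ([+round]) → [y]
/ɯ/ harmonizes with /o/ ([+round]) → [u]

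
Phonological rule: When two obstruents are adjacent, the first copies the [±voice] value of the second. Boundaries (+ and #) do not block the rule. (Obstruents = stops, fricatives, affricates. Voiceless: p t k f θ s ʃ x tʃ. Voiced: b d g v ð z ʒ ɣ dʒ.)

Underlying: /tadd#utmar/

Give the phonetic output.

no segment meets the rule's conditions; no change.

[tadd#utmar]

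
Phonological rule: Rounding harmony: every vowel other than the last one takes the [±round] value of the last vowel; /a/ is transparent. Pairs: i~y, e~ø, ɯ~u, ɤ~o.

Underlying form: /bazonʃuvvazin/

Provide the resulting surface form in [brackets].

/o/ harmonizes with /i/ ([-round]) → [ɤ]
/u/ harmonizes with /i/ ([-round]) → [ɯ]

[bazɤnʃɯvvazin]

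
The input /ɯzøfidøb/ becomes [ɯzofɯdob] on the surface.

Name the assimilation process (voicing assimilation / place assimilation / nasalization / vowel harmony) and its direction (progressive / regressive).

vowel harmony, progressive

/ø/→[o] /i/→[ɯ] /ø/→[o].
Vowels agree with the first vowel, so the harmony is progressive.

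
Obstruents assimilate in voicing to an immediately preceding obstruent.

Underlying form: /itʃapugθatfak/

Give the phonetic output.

/θ/ after /g/ (voiced) → [ð]

[itʃapugðatfak]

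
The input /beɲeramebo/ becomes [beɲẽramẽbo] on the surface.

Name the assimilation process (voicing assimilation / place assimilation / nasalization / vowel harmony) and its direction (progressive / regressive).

/e/→[ẽ] /e/→[ẽ].
Each target copies a feature from the preceding segment, so the direction is progressive.

nasalization, progressive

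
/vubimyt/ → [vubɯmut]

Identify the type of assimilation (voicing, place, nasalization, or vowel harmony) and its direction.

vowel harmony, progressive

/i/→[ɯ] /y/→[u].
Vowels agree with the first vowel, so the harmony is progressive.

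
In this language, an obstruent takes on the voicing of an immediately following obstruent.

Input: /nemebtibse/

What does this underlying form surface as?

[nemeptipse]

/b/ before /t/ (voiceless) → [p]
/b/ before /s/ (voiceless) → [p]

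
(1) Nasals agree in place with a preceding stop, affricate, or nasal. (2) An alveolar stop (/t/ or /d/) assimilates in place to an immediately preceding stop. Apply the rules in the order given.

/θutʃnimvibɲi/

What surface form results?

Rule 1: /n/ after /tʃ/ (palatal) → [ɲ]
Rule 1: /ɲ/ after /b/ (labial) → [m]
After rule 1: θutʃɲimvibmi
Rule 2: no segment meets the rule's conditions; no change.

[θutʃɲimvibmi]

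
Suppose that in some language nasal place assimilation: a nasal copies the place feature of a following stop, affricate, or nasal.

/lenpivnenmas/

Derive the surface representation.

/n/ before /p/ (labial) → [m]
/n/ before /m/ (labial) → [m]

[lempivnemmas]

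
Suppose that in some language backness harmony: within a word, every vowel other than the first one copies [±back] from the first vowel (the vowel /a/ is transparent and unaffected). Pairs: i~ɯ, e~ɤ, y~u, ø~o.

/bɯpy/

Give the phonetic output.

/y/ harmonizes with /ɯ/ ([+back]) → [u]

[bɯpu]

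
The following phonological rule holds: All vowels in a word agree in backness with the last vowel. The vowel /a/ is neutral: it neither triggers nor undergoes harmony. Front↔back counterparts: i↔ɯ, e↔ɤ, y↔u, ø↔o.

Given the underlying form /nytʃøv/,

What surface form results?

no segment meets the rule's conditions; no change.

[nytʃøv]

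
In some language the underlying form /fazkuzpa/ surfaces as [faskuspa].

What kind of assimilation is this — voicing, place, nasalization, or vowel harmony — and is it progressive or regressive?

/z/→[s] /z/→[s].
Each target copies a feature from the following segment, so the direction is regressive.

voicing assimilation, regressive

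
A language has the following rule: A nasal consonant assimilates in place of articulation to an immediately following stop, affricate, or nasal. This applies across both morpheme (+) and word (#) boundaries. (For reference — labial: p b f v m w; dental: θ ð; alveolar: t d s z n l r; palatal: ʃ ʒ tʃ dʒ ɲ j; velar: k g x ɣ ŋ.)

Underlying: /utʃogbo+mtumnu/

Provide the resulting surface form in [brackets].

/m/ before /t/ (alveolar) → [n]
/m/ before /n/ (alveolar) → [n]

[utʃogbo+ntunnu]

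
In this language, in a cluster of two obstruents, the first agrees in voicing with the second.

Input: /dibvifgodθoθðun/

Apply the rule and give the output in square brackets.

/f/ before /g/ (voiced) → [v]
/d/ before /θ/ (voiceless) → [t]
/θ/ before /ð/ (voiced) → [ð]

[dibvivgotθoððun]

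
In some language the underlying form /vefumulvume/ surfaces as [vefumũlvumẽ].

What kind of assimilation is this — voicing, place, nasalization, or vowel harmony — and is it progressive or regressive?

/u/→[ũ] /e/→[ẽ].
Each target copies a feature from the preceding segment, so the direction is progressive.

nasalization, progressive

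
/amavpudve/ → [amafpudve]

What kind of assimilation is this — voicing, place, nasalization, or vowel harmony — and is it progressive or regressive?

voicing assimilation, regressive

/v/→[f].
Each target copies a feature from the following segment, so the direction is regressive.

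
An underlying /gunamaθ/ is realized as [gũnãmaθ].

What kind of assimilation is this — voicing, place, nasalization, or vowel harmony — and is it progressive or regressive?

/u/→[ũ] /a/→[ã].
Each target copies a feature from the following segment, so the direction is regressive.

nasalization, regressive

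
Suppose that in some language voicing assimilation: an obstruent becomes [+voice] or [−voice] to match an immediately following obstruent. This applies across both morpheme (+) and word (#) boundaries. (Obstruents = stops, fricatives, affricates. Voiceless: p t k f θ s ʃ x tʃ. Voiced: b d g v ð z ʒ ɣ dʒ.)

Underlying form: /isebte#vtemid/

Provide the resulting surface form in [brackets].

[isepte#ftemid]

/b/ before /t/ (voiceless) → [p]
/v/ before /t/ (voiceless) → [f]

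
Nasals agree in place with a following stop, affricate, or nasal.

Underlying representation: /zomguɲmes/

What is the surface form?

[zoŋgummes]

/m/ before /g/ (velar) → [ŋ]
/ɲ/ before /m/ (labial) → [m]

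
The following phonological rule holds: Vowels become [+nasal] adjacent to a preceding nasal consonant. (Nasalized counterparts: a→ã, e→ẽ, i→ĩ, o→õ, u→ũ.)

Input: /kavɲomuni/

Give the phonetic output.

[kavɲõmũnĩ]

/o/ after nasal /ɲ/ → [õ]
/u/ after nasal /m/ → [ũ]
/i/ after nasal /n/ → [ĩ]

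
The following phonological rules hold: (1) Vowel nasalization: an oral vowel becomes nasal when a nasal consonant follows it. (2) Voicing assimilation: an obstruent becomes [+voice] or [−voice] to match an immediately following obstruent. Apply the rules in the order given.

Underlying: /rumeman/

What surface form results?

Rule 1: /u/ before nasal /m/ → [ũ]
Rule 1: /e/ before nasal /m/ → [ẽ]
Rule 1: /a/ before nasal /n/ → [ã]
After rule 1: rũmẽmãn
Rule 2: no segment meets the rule's conditions; no change.

[rũmẽmãn]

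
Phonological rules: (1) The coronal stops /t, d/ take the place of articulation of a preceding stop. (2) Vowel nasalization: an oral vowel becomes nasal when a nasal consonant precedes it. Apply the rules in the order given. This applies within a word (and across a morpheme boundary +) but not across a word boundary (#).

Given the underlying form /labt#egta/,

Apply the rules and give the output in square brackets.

Rule 1: /t/ after /b/ (labial) → [p]
Rule 1: /t/ after /g/ (velar) → [k]
After rule 1: labp#egka
Rule 2: no segment meets the rule's conditions; no change.

[labp#egka]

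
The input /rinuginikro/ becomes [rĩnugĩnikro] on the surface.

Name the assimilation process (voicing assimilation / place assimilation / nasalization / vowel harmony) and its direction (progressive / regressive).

/i/→[ĩ] /i/→[ĩ].
Each target copies a feature from the following segment, so the direction is regressive.

nasalization, regressive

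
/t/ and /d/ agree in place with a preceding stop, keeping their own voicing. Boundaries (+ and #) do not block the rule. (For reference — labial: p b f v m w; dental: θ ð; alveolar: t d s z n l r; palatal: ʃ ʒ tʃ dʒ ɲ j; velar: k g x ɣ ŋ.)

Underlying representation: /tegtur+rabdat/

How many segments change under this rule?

/t/ after /g/ (velar) → [k]
/d/ after /b/ (labial) → [b]
2 segments change.

2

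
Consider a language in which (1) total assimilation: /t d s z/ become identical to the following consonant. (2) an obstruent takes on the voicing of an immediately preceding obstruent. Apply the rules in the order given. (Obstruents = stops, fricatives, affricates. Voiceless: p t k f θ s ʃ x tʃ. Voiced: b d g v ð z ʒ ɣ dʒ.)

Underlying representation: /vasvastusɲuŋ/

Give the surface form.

[vavvattuɲɲuŋ]

Rule 1: /s/ before /v/ → [v] (total assimilation)
Rule 1: /s/ before /t/ → [t] (total assimilation)
Rule 1: /s/ before /ɲ/ → [ɲ] (total assimilation)
After rule 1: vavvattuɲɲuŋ
Rule 2: no segment meets the rule's conditions; no change.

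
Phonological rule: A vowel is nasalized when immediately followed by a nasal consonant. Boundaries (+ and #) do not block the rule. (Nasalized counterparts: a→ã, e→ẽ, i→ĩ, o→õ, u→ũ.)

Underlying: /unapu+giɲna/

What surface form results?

/u/ before nasal /n/ → [ũ]
/i/ before nasal /ɲ/ → [ĩ]

[ũnapu+gĩɲna]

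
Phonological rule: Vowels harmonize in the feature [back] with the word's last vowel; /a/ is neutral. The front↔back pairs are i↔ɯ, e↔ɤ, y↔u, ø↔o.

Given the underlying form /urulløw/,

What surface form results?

[yrylløw]

/u/ harmonizes with /ø/ ([-back]) → [y]
/u/ harmonizes with /ø/ ([-back]) → [y]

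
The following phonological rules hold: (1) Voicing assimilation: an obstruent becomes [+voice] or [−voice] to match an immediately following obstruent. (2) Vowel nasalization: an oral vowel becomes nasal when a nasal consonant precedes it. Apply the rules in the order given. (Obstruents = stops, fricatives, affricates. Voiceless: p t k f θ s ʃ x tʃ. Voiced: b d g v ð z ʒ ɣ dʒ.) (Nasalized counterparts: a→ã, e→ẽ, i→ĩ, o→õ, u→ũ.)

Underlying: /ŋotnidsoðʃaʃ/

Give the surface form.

[ŋõtnĩtsoθʃaʃ]

Rule 1: /d/ before /s/ (voiceless) → [t]
Rule 1: /ð/ before /ʃ/ (voiceless) → [θ]
After rule 1: ŋotnitsoθʃaʃ
Rule 2: /o/ after nasal /ŋ/ → [õ]
Rule 2: /i/ after nasal /n/ → [ĩ]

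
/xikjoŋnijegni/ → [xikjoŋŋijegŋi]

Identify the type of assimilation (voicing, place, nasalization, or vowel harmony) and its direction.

place assimilation, progressive

/n/→[ŋ] /n/→[ŋ].
Each target copies a feature from the preceding segment, so the direction is progressive.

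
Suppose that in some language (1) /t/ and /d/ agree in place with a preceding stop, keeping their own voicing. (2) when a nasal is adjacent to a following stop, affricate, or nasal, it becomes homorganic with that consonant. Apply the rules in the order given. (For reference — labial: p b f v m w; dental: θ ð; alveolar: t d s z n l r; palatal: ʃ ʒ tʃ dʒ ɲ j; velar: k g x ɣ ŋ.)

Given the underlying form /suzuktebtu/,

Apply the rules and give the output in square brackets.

[suzukkebpu]

Rule 1: /t/ after /k/ (velar) → [k]
Rule 1: /t/ after /b/ (labial) → [p]
After rule 1: suzukkebpu
Rule 2: no segment meets the rule's conditions; no change.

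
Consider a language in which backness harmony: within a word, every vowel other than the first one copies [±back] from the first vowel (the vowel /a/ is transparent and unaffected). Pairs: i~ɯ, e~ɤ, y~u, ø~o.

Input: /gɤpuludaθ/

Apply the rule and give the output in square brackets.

no segment meets the rule's conditions; no change.

[gɤpuludaθ]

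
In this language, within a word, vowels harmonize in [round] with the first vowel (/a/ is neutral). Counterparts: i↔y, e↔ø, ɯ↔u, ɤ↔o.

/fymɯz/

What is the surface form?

[fymuz]

/ɯ/ harmonizes with /y/ ([+round]) → [u]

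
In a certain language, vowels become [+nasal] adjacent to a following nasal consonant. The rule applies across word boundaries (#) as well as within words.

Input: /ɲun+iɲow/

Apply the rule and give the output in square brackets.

[ɲũn+ĩɲow]

/u/ before nasal /n/ → [ũ]
/i/ before nasal /ɲ/ → [ĩ]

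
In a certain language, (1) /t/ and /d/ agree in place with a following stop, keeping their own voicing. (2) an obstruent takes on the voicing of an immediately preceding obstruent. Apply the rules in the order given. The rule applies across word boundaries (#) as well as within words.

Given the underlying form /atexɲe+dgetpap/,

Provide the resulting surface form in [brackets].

Rule 1: /d/ before /g/ (velar) → [g]
Rule 1: /t/ before /p/ (labial) → [p]
After rule 1: atexɲe+ggeppap
Rule 2: no segment meets the rule's conditions; no change.

[atexɲe+ggeppap]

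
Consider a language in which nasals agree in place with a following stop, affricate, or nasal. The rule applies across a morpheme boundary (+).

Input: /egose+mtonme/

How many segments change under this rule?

/m/ before /t/ (alveolar) → [n]
/n/ before /m/ (labial) → [m]
2 segments change.

2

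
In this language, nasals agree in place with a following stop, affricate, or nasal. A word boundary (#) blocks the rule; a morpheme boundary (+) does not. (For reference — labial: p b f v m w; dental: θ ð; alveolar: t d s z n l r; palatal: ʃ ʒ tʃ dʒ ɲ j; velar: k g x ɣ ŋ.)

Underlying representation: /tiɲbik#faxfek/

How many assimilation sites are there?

/ɲ/ before /b/ (labial) → [m]
1 segment changes.

1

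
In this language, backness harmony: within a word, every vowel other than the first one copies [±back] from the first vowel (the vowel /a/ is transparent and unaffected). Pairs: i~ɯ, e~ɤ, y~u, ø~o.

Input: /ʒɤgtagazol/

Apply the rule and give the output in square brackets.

[ʒɤgtagazol]

no segment meets the rule's conditions; no change.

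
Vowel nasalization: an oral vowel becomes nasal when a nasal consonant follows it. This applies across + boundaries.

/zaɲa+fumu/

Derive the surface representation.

/a/ before nasal /ɲ/ → [ã]
/u/ before nasal /m/ → [ũ]

[zãɲa+fũmu]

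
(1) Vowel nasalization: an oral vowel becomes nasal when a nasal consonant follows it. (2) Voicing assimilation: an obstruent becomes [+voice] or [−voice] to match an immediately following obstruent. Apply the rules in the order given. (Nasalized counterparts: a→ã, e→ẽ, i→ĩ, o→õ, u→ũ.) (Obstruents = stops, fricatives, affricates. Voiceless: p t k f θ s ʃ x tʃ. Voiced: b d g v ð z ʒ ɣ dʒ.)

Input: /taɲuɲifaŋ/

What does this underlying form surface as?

Rule 1: /a/ before nasal /ɲ/ → [ã]
Rule 1: /u/ before nasal /ɲ/ → [ũ]
Rule 1: /a/ before nasal /ŋ/ → [ã]
After rule 1: tãɲũɲifãŋ
Rule 2: no segment meets the rule's conditions; no change.

[tãɲũɲifãŋ]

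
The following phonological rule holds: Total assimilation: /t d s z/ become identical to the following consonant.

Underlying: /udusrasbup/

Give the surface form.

[udurrabbup]

/s/ before /r/ → [r] (total assimilation)
/s/ before /b/ → [b] (total assimilation)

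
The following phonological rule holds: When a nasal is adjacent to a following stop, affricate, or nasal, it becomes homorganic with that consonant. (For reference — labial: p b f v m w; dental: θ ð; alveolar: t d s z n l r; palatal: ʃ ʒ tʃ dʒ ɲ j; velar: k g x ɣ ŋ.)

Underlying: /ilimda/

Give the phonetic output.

/m/ before /d/ (alveolar) → [n]

[ilinda]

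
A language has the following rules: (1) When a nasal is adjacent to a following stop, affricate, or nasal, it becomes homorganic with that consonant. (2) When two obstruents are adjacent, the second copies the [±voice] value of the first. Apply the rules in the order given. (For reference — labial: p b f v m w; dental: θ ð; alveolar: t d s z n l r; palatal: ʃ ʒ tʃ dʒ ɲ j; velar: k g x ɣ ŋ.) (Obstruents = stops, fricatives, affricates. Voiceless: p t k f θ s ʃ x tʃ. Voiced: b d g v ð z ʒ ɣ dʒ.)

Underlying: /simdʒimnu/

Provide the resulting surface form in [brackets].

Rule 1: /m/ before /dʒ/ (palatal) → [ɲ]
Rule 1: /m/ before /n/ (alveolar) → [n]
After rule 1: siɲdʒinnu
Rule 2: no segment meets the rule's conditions; no change.

[siɲdʒinnu]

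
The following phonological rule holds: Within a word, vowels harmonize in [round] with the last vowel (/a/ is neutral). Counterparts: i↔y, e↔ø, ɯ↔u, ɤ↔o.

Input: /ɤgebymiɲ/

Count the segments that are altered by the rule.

1

/y/ harmonizes with /i/ ([-round]) → [i]
1 segment changes.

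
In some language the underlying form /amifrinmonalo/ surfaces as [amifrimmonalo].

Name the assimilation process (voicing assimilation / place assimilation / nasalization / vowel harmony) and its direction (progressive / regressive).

/n/→[m].
Each target copies a feature from the following segment, so the direction is regressive.

place assimilation, regressive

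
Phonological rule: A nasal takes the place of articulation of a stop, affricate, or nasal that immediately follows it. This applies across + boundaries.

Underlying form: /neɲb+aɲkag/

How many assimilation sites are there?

/ɲ/ before /b/ (labial) → [m]
/ɲ/ before /k/ (velar) → [ŋ]
2 segments change.

2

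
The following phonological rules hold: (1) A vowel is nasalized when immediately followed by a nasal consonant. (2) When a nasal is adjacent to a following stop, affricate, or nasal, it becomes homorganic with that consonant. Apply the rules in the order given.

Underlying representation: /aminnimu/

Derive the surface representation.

Rule 1: /a/ before nasal /m/ → [ã]
Rule 1: /i/ before nasal /n/ → [ĩ]
Rule 1: /i/ before nasal /m/ → [ĩ]
After rule 1: ãmĩnnĩmu
Rule 2: no segment meets the rule's conditions; no change.

[ãmĩnnĩmu]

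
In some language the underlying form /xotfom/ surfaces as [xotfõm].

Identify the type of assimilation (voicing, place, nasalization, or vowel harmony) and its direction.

/o/→[õ].
Each target copies a feature from the following segment, so the direction is regressive.

nasalization, regressive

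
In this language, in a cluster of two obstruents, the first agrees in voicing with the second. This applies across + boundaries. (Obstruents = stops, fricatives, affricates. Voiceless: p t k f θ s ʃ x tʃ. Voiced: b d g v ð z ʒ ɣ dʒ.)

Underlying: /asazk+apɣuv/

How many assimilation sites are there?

/z/ before /k/ (voiceless) → [s]
/p/ before /ɣ/ (voiced) → [b]
2 segments change.

2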